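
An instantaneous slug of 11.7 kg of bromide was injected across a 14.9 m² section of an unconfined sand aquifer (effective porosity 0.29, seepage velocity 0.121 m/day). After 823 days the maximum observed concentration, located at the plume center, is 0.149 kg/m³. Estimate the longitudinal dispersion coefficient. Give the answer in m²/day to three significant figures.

0.0319 m²/day

At the plume center C_max = M/(n_e·A·√(4πDt)), so D = M²/(4πt·(n_e·A·C_max)²).
n_e·A·C_max = 0.29 × 14.9 × 0.149 = 0.6438 kg/m.
D = 11.7²/(4π × 823 × 0.6438²) = 0.0319 m²/day.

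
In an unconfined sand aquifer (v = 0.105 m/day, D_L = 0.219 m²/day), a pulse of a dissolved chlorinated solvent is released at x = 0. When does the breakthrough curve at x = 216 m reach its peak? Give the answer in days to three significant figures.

2040 days

For the 1D instantaneous-source solution, setting ∂C/∂t = 0 at fixed x gives v²t² + 2Dt − x² = 0, so t = (√(D² + v²x²) − D)/v².
√(D² + v²x²) = √(0.219² + 0.105² × 216²) = 22.68; v² = 0.011025.
t = (22.68 − 0.219)/0.011025 = 2040 days (vs. the pure-advection estimate x/v = 2060 d).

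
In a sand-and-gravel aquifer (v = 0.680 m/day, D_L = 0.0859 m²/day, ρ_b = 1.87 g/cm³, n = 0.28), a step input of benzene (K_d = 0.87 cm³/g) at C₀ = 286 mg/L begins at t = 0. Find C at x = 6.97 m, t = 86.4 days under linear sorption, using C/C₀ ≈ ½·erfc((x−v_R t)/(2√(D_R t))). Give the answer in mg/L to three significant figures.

249 mg/L

Retardation factor R = 1 + ρ_b·K_d/n = 1 + 1.87 × 0.87/0.28 = 6.810.
Sorption retards both mechanisms: v_R = v/R = 0.09985 m/day, D_R = D/R = 0.01261 m²/day.
v_R·t = 0.09985 × 86.4 = 8.62704 m; 2√(D_R t) = 2.088 m; argument = (6.97 − 8.62704)/2.088 = -0.7936.
C = C₀ × ½·erfc(-0.7936) = 286 × 0.8691 = 249 mg/L.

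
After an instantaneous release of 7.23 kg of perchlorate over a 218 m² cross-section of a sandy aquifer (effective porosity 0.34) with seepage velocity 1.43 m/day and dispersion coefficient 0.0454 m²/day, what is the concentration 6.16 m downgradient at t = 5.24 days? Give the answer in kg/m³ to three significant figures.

For an instantaneous plane source, C(x,t) = M/(n_e·A·√(4πDt)) · exp(−(x−vt)²/(4Dt)), with n_e·A the pore (flow) area.
Plume center vt = 1.43 × 5.24 = 7.4932 m, so the well at 6.16 m is 1.3332 m upgradient of the peak.
√(4πDt) = 1.729 m, giving peak height M/(n_e·A·√(4πDt)) = 7.23/(0.34 × 218 × 1.729) = 0.05642 kg/m³.
(x−vt)²/(4Dt) = (-1.3332)²/(4 × 0.0454 × 5.24) = 1.868; exp(−1.868) = 0.1544.
C = 0.05642 × 0.1544 = 0.00871 kg/m³.

0.00871 kg/m³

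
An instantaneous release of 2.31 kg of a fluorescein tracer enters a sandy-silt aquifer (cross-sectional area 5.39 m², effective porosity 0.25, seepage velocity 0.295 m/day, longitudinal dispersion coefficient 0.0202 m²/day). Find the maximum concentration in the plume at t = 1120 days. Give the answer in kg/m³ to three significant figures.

0.102 kg/m³

The peak of an instantaneous 1D plume sits at x = vt; there the Gaussian factor is 1 and C_max = M/(n_e·A·√(4πDt)), where n_e·A is the pore area the mass is dissolved in.
√(4πDt) = √(4π × 0.0202 × 1120) = 16.86 m, so C_max = 2.31/(0.25 × 5.39 × 16.86) = 0.102 kg/m³.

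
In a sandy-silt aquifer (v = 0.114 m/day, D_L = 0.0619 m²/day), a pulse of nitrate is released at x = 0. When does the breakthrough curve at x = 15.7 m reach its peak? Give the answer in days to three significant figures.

For the 1D instantaneous-source solution, setting ∂C/∂t = 0 at fixed x gives v²t² + 2Dt − x² = 0, so t = (√(D² + v²x²) − D)/v².
√(D² + v²x²) = √(0.0619² + 0.114² × 15.7²) = 1.791; v² = 0.012996.
t = (1.791 − 0.0619)/0.012996 = 133 days (vs. the pure-advection estimate x/v = 138 d).

133 days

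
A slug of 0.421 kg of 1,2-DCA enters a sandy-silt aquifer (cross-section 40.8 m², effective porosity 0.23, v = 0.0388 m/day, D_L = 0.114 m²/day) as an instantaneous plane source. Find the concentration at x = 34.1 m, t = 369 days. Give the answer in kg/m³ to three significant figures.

For an instantaneous plane source, C(x,t) = M/(n_e·A·√(4πDt)) · exp(−(x−vt)²/(4Dt)), with n_e·A the pore (flow) area.
Plume center vt = 0.0388 × 369 = 14.3172 m, so the well at 34.1 m is 19.7828 m downgradient of the peak.
√(4πDt) = 22.99 m, giving peak height M/(n_e·A·√(4πDt)) = 0.421/(0.23 × 40.8 × 22.99) = 0.001951 kg/m³.
(x−vt)²/(4Dt) = (19.7828)²/(4 × 0.114 × 369) = 2.326; exp(−2.326) = 0.09769.
C = 0.001951 × 0.09769 = 0.000191 kg/m³.

0.000191 kg/m³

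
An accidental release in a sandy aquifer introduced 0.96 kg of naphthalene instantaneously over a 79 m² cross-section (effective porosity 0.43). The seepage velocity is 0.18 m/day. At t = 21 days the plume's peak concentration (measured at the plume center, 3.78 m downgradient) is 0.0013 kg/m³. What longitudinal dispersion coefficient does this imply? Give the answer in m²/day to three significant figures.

At the plume center C_max = M/(n_e·A·√(4πDt)), so D = M²/(4πt·(n_e·A·C_max)²).
n_e·A·C_max = 0.43 × 79 × 0.0013 = 0.04416 kg/m.
D = 0.96²/(4π × 21 × 0.04416²) = 1.79 m²/day.

1.79 m²/day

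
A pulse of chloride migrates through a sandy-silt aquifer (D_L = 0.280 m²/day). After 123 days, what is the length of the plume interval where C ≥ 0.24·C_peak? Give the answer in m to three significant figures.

The plume is Gaussian with σ = √(2Dt) = √(2 × 0.280 × 123) = 8.299 m.
C/C_peak = exp(−Δx²/(2σ²)) = 0.24 ⇒ Δx = σ·√(−2 ln 0.24) = 8.299 × 1.689 = 14.02 m.
Width = 2Δx = 28.0 m.

28.0 m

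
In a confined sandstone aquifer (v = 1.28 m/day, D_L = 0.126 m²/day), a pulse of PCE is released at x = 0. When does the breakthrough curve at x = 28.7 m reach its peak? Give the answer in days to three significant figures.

For the 1D instantaneous-source solution, setting ∂C/∂t = 0 at fixed x gives v²t² + 2Dt − x² = 0, so t = (√(D² + v²x²) − D)/v².
√(D² + v²x²) = √(0.126² + 1.28² × 28.7²) = 36.74; v² = 1.6384.
t = (36.74 − 0.126)/1.6384 = 22.3 days (vs. the pure-advection estimate x/v = 22.4 d).

22.3 days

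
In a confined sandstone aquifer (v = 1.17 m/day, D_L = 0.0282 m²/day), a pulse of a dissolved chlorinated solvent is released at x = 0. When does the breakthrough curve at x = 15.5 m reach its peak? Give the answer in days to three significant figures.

13.2 days

For the 1D instantaneous-source solution, setting ∂C/∂t = 0 at fixed x gives v²t² + 2Dt − x² = 0, so t = (√(D² + v²x²) − D)/v².
√(D² + v²x²) = √(0.0282² + 1.17² × 15.5²) = 18.14; v² = 1.3689.
t = (18.14 − 0.0282)/1.3689 = 13.2 days (vs. the pure-advection estimate x/v = 13.2 d).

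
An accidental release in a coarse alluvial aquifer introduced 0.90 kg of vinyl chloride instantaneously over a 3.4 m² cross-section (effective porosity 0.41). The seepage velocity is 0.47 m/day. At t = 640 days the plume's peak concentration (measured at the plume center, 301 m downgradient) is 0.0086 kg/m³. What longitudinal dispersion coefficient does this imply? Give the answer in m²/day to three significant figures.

At the plume center C_max = M/(n_e·A·√(4πDt)), so D = M²/(4πt·(n_e·A·C_max)²).
n_e·A·C_max = 0.41 × 3.4 × 0.0086 = 0.01199 kg/m.
D = 0.90²/(4π × 640 × 0.01199²) = 0.701 m²/day.

0.701 m²/day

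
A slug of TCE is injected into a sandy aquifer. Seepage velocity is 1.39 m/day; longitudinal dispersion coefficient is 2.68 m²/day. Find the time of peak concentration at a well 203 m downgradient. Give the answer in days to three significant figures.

For the 1D instantaneous-source solution, setting ∂C/∂t = 0 at fixed x gives v²t² + 2Dt − x² = 0, so t = (√(D² + v²x²) − D)/v².
√(D² + v²x²) = √(2.68² + 1.39² × 203²) = 282.2; v² = 1.9321.
t = (282.2 − 2.68)/1.9321 = 145 days (vs. the pure-advection estimate x/v = 146 d).

145 days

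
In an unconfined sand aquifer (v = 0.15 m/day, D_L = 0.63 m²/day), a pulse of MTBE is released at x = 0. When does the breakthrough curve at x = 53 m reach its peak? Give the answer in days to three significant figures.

For the 1D instantaneous-source solution, setting ∂C/∂t = 0 at fixed x gives v²t² + 2Dt − x² = 0, so t = (√(D² + v²x²) − D)/v².
√(D² + v²x²) = √(0.63² + 0.15² × 53²) = 7.975; v² = 0.0225.
t = (7.975 − 0.63)/0.0225 = 326 days (vs. the pure-advection estimate x/v = 353 d).

326 days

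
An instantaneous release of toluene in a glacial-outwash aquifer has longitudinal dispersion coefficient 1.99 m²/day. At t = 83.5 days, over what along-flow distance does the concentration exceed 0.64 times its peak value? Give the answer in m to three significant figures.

34.4 m

The plume is Gaussian with σ = √(2Dt) = √(2 × 1.99 × 83.5) = 18.23 m.
C/C_peak = exp(−Δx²/(2σ²)) = 0.64 ⇒ Δx = σ·√(−2 ln 0.64) = 18.23 × 0.9448 = 17.22 m.
Width = 2Δx = 34.4 m.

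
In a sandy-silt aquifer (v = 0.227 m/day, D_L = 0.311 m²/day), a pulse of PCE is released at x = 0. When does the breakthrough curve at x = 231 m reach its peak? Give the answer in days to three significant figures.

For the 1D instantaneous-source solution, setting ∂C/∂t = 0 at fixed x gives v²t² + 2Dt − x² = 0, so t = (√(D² + v²x²) − D)/v².
√(D² + v²x²) = √(0.311² + 0.227² × 231²) = 52.44; v² = 0.051529.
t = (52.44 − 0.311)/0.051529 = 1010 days (vs. the pure-advection estimate x/v = 1020 d).

1010 days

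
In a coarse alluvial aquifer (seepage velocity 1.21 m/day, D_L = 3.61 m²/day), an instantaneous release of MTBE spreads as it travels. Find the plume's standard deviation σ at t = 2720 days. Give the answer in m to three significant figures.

140 m

Dispersive spreading gives a Gaussian with σ² = 2Dt; advection only shifts the center.
σ = √(2 × 3.61 × 2720) = 140 m.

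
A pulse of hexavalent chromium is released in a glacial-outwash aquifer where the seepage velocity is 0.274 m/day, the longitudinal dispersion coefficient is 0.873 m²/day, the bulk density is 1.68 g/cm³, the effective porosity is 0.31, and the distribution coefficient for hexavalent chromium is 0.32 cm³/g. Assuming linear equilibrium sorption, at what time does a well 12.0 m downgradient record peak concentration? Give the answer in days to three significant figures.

Retardation factor R = 1 + ρ_b·K_d/n = 1 + 1.68 × 0.32/0.31 = 2.734.
Sorption retards both mechanisms: v_R = v/R = 0.1002 m/day, D_R = D/R = 0.3193 m²/day.
Peak time from v_R²t² + 2D_R t − x² = 0: t = (√(D_R² + v_R²x²) − D_R)/v_R².
√(D_R² + v_R²x²) = √(0.3193² + 0.1002² × 12.0²) = 1.244; v_R² = 0.01004.
t = (1.244 − 0.3193)/0.01004 = 92.1 days.

92.1 days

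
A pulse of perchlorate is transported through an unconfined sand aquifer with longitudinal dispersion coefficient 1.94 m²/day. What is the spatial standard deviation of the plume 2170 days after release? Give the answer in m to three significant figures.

Dispersive spreading gives a Gaussian with σ² = 2Dt; advection only shifts the center.
σ = √(2 × 1.94 × 2170) = 91.8 m.

91.8 m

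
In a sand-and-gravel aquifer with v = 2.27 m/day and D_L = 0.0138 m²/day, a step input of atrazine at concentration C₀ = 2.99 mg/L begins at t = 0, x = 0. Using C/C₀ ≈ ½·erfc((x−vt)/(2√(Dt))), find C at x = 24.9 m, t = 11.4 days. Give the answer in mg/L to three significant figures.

For a continuous step input, C/C₀ ≈ ½·erfc((x−vt)/(2√(Dt))).
vt = 2.27 × 11.4 = 25.878 m and 2√(Dt) = 2√(0.0138 × 11.4) = 0.7933 m.
Argument (x−vt)/(2√(Dt)) = (24.9 − 25.878)/0.7933 = -1.233; ½·erfc(-1.233) = 0.9594.
C = 2.99 × 0.9594 = 2.87 mg/L.

2.87 mg/L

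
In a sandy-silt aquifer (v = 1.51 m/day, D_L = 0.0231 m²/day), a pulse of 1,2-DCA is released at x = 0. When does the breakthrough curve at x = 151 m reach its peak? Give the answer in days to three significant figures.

For the 1D instantaneous-source solution, setting ∂C/∂t = 0 at fixed x gives v²t² + 2Dt − x² = 0, so t = (√(D² + v²x²) − D)/v².
√(D² + v²x²) = √(0.0231² + 1.51² × 151²) = 228.0; v² = 2.2801.
t = (228.0 − 0.0231)/2.2801 = 100 days (vs. the pure-advection estimate x/v = 100 d).

100 days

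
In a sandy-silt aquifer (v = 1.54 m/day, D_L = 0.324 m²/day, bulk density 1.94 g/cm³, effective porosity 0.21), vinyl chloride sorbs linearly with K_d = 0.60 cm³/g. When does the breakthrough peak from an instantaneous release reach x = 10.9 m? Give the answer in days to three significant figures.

45.4 days

Retardation factor R = 1 + ρ_b·K_d/n = 1 + 1.94 × 0.60/0.21 = 6.543.
Sorption retards both mechanisms: v_R = v/R = 0.2354 m/day, D_R = D/R = 0.04952 m²/day.
Peak time from v_R²t² + 2D_R t − x² = 0: t = (√(D_R² + v_R²x²) − D_R)/v_R².
√(D_R² + v_R²x²) = √(0.04952² + 0.2354² × 10.9²) = 2.566; v_R² = 0.05541.
t = (2.566 − 0.04952)/0.05541 = 45.4 days.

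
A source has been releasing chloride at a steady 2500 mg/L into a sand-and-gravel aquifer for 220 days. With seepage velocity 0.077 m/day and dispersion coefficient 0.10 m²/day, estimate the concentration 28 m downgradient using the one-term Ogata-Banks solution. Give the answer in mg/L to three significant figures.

119 mg/L

For a continuous step input, C/C₀ ≈ ½·erfc((x−vt)/(2√(Dt))).
vt = 0.077 × 220 = 16.94 m and 2√(Dt) = 2√(0.10 × 220) = 9.381 m.
Argument (x−vt)/(2√(Dt)) = (28 − 16.94)/9.381 = 1.179; ½·erfc(1.179) = 0.04772.
C = 2500 × 0.04772 = 119 mg/L.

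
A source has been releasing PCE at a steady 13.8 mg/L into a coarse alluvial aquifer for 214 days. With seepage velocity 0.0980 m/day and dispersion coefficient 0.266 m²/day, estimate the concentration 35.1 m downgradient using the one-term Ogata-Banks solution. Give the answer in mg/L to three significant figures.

1.28 mg/L

For a continuous step input, C/C₀ ≈ ½·erfc((x−vt)/(2√(Dt))).
vt = 0.0980 × 214 = 20.972 m and 2√(Dt) = 2√(0.266 × 214) = 15.09 m.
Argument (x−vt)/(2√(Dt)) = (35.1 − 20.972)/15.09 = 0.9362; ½·erfc(0.9362) = 0.09275.
C = 13.8 × 0.09275 = 1.28 mg/L.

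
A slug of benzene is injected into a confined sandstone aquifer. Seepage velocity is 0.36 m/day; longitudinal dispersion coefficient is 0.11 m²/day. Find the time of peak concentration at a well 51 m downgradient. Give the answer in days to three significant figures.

141 days

For the 1D instantaneous-source solution, setting ∂C/∂t = 0 at fixed x gives v²t² + 2Dt − x² = 0, so t = (√(D² + v²x²) − D)/v².
√(D² + v²x²) = √(0.11² + 0.36² × 51²) = 18.36; v² = 0.1296.
t = (18.36 − 0.11)/0.1296 = 141 days (vs. the pure-advection estimate x/v = 142 d).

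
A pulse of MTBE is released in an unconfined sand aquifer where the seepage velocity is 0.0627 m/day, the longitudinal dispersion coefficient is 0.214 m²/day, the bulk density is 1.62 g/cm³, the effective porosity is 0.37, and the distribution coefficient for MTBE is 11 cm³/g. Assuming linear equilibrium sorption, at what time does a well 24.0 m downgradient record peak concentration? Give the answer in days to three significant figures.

16300 days

Retardation factor R = 1 + ρ_b·K_d/n = 1 + 1.62 × 11/0.37 = 49.16.
Sorption retards both mechanisms: v_R = v/R = 0.001275 m/day, D_R = D/R = 0.004353 m²/day.
Peak time from v_R²t² + 2D_R t − x² = 0: t = (√(D_R² + v_R²x²) − D_R)/v_R².
√(D_R² + v_R²x²) = √(0.004353² + 0.001275² × 24.0²) = 0.03091; v_R² = 1.626e-06.
t = (0.03091 − 0.004353)/1.626e-06 = 16300 days.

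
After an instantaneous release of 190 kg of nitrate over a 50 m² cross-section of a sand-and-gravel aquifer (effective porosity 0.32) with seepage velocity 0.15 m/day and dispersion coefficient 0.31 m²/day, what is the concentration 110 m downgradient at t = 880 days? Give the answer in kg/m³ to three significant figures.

0.130 kg/m³

For an instantaneous plane source, C(x,t) = M/(n_e·A·√(4πDt)) · exp(−(x−vt)²/(4Dt)), with n_e·A the pore (flow) area.
Plume center vt = 0.15 × 880 = 132 m, so the well at 110 m is 22 m upgradient of the peak.
√(4πDt) = 58.55 m, giving peak height M/(n_e·A·√(4πDt)) = 190/(0.32 × 50 × 58.55) = 0.2028 kg/m³.
(x−vt)²/(4Dt) = (-22)²/(4 × 0.31 × 880) = 0.4435; exp(−0.4435) = 0.6418.
C = 0.2028 × 0.6418 = 0.130 kg/m³.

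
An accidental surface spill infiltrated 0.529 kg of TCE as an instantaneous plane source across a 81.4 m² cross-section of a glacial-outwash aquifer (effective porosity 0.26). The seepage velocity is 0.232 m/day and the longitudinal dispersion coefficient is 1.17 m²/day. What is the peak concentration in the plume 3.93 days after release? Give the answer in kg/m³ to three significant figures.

0.00329 kg/m³

The peak of an instantaneous 1D plume sits at x = vt; there the Gaussian factor is 1 and C_max = M/(n_e·A·√(4πDt)), where n_e·A is the pore area the mass is dissolved in.
√(4πDt) = √(4π × 1.17 × 3.93) = 7.601 m, so C_max = 0.529/(0.26 × 81.4 × 7.601) = 0.00329 kg/m³.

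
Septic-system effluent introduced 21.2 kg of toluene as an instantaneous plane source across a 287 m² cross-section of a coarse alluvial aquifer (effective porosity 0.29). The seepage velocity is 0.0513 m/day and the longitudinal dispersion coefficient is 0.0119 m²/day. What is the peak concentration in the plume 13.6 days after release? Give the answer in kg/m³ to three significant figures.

The peak of an instantaneous 1D plume sits at x = vt; there the Gaussian factor is 1 and C_max = M/(n_e·A·√(4πDt)), where n_e·A is the pore area the mass is dissolved in.
√(4πDt) = √(4π × 0.0119 × 13.6) = 1.426 m, so C_max = 21.2/(0.29 × 287 × 1.426) = 0.179 kg/m³.

0.179 kg/m³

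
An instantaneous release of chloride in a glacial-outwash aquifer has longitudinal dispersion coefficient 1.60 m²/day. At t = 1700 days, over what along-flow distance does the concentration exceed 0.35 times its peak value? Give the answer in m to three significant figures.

The plume is Gaussian with σ = √(2Dt) = √(2 × 1.60 × 1700) = 73.76 m.
C/C_peak = exp(−Δx²/(2σ²)) = 0.35 ⇒ Δx = σ·√(−2 ln 0.35) = 73.76 × 1.449 = 106.9 m.
Width = 2Δx = 214 m.

214 m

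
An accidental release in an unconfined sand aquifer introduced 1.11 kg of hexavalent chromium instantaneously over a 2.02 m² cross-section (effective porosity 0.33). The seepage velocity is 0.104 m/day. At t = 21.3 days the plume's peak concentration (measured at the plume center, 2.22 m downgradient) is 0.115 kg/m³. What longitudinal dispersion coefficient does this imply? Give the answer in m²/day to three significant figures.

At the plume center C_max = M/(n_e·A·√(4πDt)), so D = M²/(4πt·(n_e·A·C_max)²).
n_e·A·C_max = 0.33 × 2.02 × 0.115 = 0.07666 kg/m.
D = 1.11²/(4π × 21.3 × 0.07666²) = 0.783 m²/day.

0.783 m²/day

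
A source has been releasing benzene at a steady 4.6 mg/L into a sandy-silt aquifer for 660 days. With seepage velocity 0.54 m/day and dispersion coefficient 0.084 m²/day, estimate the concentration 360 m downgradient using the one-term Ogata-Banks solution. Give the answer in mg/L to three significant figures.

For a continuous step input, C/C₀ ≈ ½·erfc((x−vt)/(2√(Dt))).
vt = 0.54 × 660 = 356.4 m and 2√(Dt) = 2√(0.084 × 660) = 14.89 m.
Argument (x−vt)/(2√(Dt)) = (360 − 356.4)/14.89 = 0.2418; ½·erfc(0.2418) = 0.3662.
C = 4.6 × 0.3662 = 1.68 mg/L.

1.68 mg/L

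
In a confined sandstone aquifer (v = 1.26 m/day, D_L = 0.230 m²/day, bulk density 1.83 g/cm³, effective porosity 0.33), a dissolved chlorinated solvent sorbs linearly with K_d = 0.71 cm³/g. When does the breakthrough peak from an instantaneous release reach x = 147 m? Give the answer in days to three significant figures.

Retardation factor R = 1 + ρ_b·K_d/n = 1 + 1.83 × 0.71/0.33 = 4.937.
Sorption retards both mechanisms: v_R = v/R = 0.2552 m/day, D_R = D/R = 0.04659 m²/day.
Peak time from v_R²t² + 2D_R t − x² = 0: t = (√(D_R² + v_R²x²) − D_R)/v_R².
√(D_R² + v_R²x²) = √(0.04659² + 0.2552² × 147²) = 37.51; v_R² = 0.06513.
t = (37.51 − 0.04659)/0.06513 = 575 days.

575 days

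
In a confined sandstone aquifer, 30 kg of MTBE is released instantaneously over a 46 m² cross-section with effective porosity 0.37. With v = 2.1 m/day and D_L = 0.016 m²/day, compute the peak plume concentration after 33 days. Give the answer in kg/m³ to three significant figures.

0.684 kg/m³

The peak of an instantaneous 1D plume sits at x = vt; there the Gaussian factor is 1 and C_max = M/(n_e·A·√(4πDt)), where n_e·A is the pore area the mass is dissolved in.
√(4πDt) = √(4π × 0.016 × 33) = 2.576 m, so C_max = 30/(0.37 × 46 × 2.576) = 0.684 kg/m³.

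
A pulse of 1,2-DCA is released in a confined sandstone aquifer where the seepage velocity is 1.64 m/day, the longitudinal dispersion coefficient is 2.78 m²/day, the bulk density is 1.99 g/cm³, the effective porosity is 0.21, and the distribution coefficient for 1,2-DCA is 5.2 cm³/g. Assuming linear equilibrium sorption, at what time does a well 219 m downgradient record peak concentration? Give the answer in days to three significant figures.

Retardation factor R = 1 + ρ_b·K_d/n = 1 + 1.99 × 5.2/0.21 = 50.28.
Sorption retards both mechanisms: v_R = v/R = 0.03262 m/day, D_R = D/R = 0.05529 m²/day.
Peak time from v_R²t² + 2D_R t − x² = 0: t = (√(D_R² + v_R²x²) − D_R)/v_R².
√(D_R² + v_R²x²) = √(0.05529² + 0.03262² × 219²) = 7.144; v_R² = 0.001064.
t = (7.144 − 0.05529)/0.001064 = 6660 days.

6660 days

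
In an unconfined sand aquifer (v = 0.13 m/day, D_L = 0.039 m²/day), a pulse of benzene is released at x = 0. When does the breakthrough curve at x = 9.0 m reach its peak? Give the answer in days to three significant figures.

For the 1D instantaneous-source solution, setting ∂C/∂t = 0 at fixed x gives v²t² + 2Dt − x² = 0, so t = (√(D² + v²x²) − D)/v².
√(D² + v²x²) = √(0.039² + 0.13² × 9.0²) = 1.171; v² = 0.0169.
t = (1.171 − 0.039)/0.0169 = 67.0 days (vs. the pure-advection estimate x/v = 69.2 d).

67.0 days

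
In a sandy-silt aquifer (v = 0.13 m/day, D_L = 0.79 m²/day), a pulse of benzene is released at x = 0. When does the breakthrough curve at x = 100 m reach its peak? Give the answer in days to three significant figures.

724 days

For the 1D instantaneous-source solution, setting ∂C/∂t = 0 at fixed x gives v²t² + 2Dt − x² = 0, so t = (√(D² + v²x²) − D)/v².
√(D² + v²x²) = √(0.79² + 0.13² × 100²) = 13.02; v² = 0.0169.
t = (13.02 − 0.79)/0.0169 = 724 days (vs. the pure-advection estimate x/v = 769 d).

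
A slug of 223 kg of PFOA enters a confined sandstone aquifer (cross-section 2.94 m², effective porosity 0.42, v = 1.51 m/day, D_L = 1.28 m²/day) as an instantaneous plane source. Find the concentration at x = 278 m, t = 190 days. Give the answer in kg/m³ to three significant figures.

For an instantaneous plane source, C(x,t) = M/(n_e·A·√(4πDt)) · exp(−(x−vt)²/(4Dt)), with n_e·A the pore (flow) area.
Plume center vt = 1.51 × 190 = 286.9 m, so the well at 278 m is 8.9 m upgradient of the peak.
√(4πDt) = 55.28 m, giving peak height M/(n_e·A·√(4πDt)) = 223/(0.42 × 2.94 × 55.28) = 3.267 kg/m³.
(x−vt)²/(4Dt) = (-8.9)²/(4 × 1.28 × 190) = 0.08142; exp(−0.08142) = 0.9218.
C = 3.267 × 0.9218 = 3.01 kg/m³.

3.01 kg/m³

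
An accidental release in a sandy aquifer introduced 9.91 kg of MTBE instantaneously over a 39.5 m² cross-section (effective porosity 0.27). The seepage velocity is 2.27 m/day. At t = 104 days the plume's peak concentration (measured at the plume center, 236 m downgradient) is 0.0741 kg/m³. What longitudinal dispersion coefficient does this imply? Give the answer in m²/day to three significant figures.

At the plume center C_max = M/(n_e·A·√(4πDt)), so D = M²/(4πt·(n_e·A·C_max)²).
n_e·A·C_max = 0.27 × 39.5 × 0.0741 = 0.7903 kg/m.
D = 9.91²/(4π × 104 × 0.7903²) = 0.120 m²/day.

0.120 m²/day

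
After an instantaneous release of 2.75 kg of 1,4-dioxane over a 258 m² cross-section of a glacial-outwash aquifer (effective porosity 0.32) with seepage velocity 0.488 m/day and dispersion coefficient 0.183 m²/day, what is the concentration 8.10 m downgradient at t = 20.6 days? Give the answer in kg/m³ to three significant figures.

0.00376 kg/m³

For an instantaneous plane source, C(x,t) = M/(n_e·A·√(4πDt)) · exp(−(x−vt)²/(4Dt)), with n_e·A the pore (flow) area.
Plume center vt = 0.488 × 20.6 = 10.0528 m, so the well at 8.10 m is 1.9528 m upgradient of the peak.
√(4πDt) = 6.883 m, giving peak height M/(n_e·A·√(4πDt)) = 2.75/(0.32 × 258 × 6.883) = 0.004839 kg/m³.
(x−vt)²/(4Dt) = (-1.9528)²/(4 × 0.183 × 20.6) = 0.2529; exp(−0.2529) = 0.7765.
C = 0.004839 × 0.7765 = 0.00376 kg/m³.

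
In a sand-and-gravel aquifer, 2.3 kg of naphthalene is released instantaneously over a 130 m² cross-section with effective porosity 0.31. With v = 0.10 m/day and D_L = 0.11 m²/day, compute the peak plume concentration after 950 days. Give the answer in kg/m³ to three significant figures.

The peak of an instantaneous 1D plume sits at x = vt; there the Gaussian factor is 1 and C_max = M/(n_e·A·√(4πDt)), where n_e·A is the pore area the mass is dissolved in.
√(4πDt) = √(4π × 0.11 × 950) = 36.24 m, so C_max = 2.3/(0.31 × 130 × 36.24) = 0.00157 kg/m³.

0.00157 kg/m³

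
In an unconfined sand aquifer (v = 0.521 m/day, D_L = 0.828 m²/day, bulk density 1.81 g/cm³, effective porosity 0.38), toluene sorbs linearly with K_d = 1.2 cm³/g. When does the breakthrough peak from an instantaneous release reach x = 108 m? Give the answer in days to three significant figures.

Retardation factor R = 1 + ρ_b·K_d/n = 1 + 1.81 × 1.2/0.38 = 6.716.
Sorption retards both mechanisms: v_R = v/R = 0.07758 m/day, D_R = D/R = 0.1233 m²/day.
Peak time from v_R²t² + 2D_R t − x² = 0: t = (√(D_R² + v_R²x²) − D_R)/v_R².
√(D_R² + v_R²x²) = √(0.1233² + 0.07758² × 108²) = 8.380; v_R² = 0.006019.
t = (8.380 − 0.1233)/0.006019 = 1370 days.

1370 days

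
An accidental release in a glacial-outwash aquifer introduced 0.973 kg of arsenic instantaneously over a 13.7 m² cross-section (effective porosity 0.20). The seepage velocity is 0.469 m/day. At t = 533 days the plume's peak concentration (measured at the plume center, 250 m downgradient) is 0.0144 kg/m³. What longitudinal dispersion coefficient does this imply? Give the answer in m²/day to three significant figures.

0.0908 m²/day

At the plume center C_max = M/(n_e·A·√(4πDt)), so D = M²/(4πt·(n_e·A·C_max)²).
n_e·A·C_max = 0.20 × 13.7 × 0.0144 = 0.03946 kg/m.
D = 0.973²/(4π × 533 × 0.03946²) = 0.0908 m²/day.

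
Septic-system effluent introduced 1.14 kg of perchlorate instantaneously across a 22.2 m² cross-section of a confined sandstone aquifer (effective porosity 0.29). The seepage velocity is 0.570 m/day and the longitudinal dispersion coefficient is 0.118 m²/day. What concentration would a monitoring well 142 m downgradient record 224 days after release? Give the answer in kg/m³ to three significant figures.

For an instantaneous plane source, C(x,t) = M/(n_e·A·√(4πDt)) · exp(−(x−vt)²/(4Dt)), with n_e·A the pore (flow) area.
Plume center vt = 0.570 × 224 = 127.68 m, so the well at 142 m is 14.32 m downgradient of the peak.
√(4πDt) = 18.23 m, giving peak height M/(n_e·A·√(4πDt)) = 1.14/(0.29 × 22.2 × 18.23) = 0.009713 kg/m³.
(x−vt)²/(4Dt) = (14.32)²/(4 × 0.118 × 224) = 1.940; exp(−1.940) = 0.1437.
C = 0.009713 × 0.1437 = 0.00140 kg/m³.

0.00140 kg/m³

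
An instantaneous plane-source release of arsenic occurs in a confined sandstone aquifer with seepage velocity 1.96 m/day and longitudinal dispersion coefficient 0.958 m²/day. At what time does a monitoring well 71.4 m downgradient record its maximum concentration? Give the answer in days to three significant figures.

For the 1D instantaneous-source solution, setting ∂C/∂t = 0 at fixed x gives v²t² + 2Dt − x² = 0, so t = (√(D² + v²x²) − D)/v².
√(D² + v²x²) = √(0.958² + 1.96² × 71.4²) = 139.9; v² = 3.8416.
t = (139.9 − 0.958)/3.8416 = 36.2 days (vs. the pure-advection estimate x/v = 36.4 d).

36.2 days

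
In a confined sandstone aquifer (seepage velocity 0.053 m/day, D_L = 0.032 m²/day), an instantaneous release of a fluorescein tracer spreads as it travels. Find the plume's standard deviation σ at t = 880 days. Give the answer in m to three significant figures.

7.50 m

Dispersive spreading gives a Gaussian with σ² = 2Dt; advection only shifts the center.
σ = √(2 × 0.032 × 880) = 7.50 m.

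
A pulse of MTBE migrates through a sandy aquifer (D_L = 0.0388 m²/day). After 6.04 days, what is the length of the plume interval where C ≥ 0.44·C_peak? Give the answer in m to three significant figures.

The plume is Gaussian with σ = √(2Dt) = √(2 × 0.0388 × 6.04) = 0.6846 m.
C/C_peak = exp(−Δx²/(2σ²)) = 0.44 ⇒ Δx = σ·√(−2 ln 0.44) = 0.6846 × 1.281 = 0.8770 m.
Width = 2Δx = 1.75 m.

1.75 m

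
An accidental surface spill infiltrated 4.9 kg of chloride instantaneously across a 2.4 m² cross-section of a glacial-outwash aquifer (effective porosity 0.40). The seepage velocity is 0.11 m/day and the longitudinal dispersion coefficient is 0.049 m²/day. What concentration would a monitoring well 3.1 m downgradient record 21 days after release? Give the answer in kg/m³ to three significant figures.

1.22 kg/m³

For an instantaneous plane source, C(x,t) = M/(n_e·A·√(4πDt)) · exp(−(x−vt)²/(4Dt)), with n_e·A the pore (flow) area.
Plume center vt = 0.11 × 21 = 2.31 m, so the well at 3.1 m is 0.79 m downgradient of the peak.
√(4πDt) = 3.596 m, giving peak height M/(n_e·A·√(4πDt)) = 4.9/(0.40 × 2.4 × 3.596) = 1.419 kg/m³.
(x−vt)²/(4Dt) = (0.79)²/(4 × 0.049 × 21) = 0.1516; exp(−0.1516) = 0.8593.
C = 1.419 × 0.8593 = 1.22 kg/m³.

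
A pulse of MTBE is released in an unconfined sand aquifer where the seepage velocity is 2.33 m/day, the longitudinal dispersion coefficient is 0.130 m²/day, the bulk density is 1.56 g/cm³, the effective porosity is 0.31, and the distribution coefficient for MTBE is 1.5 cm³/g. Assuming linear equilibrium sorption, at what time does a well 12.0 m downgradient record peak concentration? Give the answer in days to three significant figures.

43.8 days

Retardation factor R = 1 + ρ_b·K_d/n = 1 + 1.56 × 1.5/0.31 = 8.548.
Sorption retards both mechanisms: v_R = v/R = 0.2726 m/day, D_R = D/R = 0.01521 m²/day.
Peak time from v_R²t² + 2D_R t − x² = 0: t = (√(D_R² + v_R²x²) − D_R)/v_R².
√(D_R² + v_R²x²) = √(0.01521² + 0.2726² × 12.0²) = 3.271; v_R² = 0.07431.
t = (3.271 − 0.01521)/0.07431 = 43.8 days.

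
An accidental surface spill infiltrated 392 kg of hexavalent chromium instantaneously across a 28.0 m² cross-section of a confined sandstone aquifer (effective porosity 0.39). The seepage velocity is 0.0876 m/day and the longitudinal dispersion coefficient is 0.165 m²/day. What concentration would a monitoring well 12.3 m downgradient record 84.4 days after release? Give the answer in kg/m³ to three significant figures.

1.76 kg/m³

For an instantaneous plane source, C(x,t) = M/(n_e·A·√(4πDt)) · exp(−(x−vt)²/(4Dt)), with n_e·A the pore (flow) area.
Plume center vt = 0.0876 × 84.4 = 7.39344 m, so the well at 12.3 m is 4.90656 m downgradient of the peak.
√(4πDt) = 13.23 m, giving peak height M/(n_e·A·√(4πDt)) = 392/(0.39 × 28.0 × 13.23) = 2.713 kg/m³.
(x−vt)²/(4Dt) = (4.90656)²/(4 × 0.165 × 84.4) = 0.4322; exp(−0.4322) = 0.6491.
C = 2.713 × 0.6491 = 1.76 kg/m³.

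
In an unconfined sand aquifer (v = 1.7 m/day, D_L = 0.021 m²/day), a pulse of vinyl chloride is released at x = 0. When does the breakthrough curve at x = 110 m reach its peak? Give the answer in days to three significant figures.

For the 1D instantaneous-source solution, setting ∂C/∂t = 0 at fixed x gives v²t² + 2Dt − x² = 0, so t = (√(D² + v²x²) − D)/v².
√(D² + v²x²) = √(0.021² + 1.7² × 110²) = 187.0; v² = 2.89.
t = (187.0 − 0.021)/2.89 = 64.7 days (vs. the pure-advection estimate x/v = 64.7 d).

64.7 days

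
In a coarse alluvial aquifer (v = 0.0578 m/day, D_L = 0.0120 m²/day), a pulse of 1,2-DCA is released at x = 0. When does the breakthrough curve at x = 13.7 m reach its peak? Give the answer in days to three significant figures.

233 days

For the 1D instantaneous-source solution, setting ∂C/∂t = 0 at fixed x gives v²t² + 2Dt − x² = 0, so t = (√(D² + v²x²) − D)/v².
√(D² + v²x²) = √(0.0120² + 0.0578² × 13.7²) = 0.7920; v² = 0.00334084.
t = (0.7920 − 0.0120)/0.00334084 = 233 days (vs. the pure-advection estimate x/v = 237 d).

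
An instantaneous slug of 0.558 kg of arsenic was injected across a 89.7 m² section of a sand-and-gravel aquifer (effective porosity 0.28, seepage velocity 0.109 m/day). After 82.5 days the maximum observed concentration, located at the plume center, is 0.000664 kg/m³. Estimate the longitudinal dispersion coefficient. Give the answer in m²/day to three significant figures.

1.08 m²/day

At the plume center C_max = M/(n_e·A·√(4πDt)), so D = M²/(4πt·(n_e·A·C_max)²).
n_e·A·C_max = 0.28 × 89.7 × 0.000664 = 0.01668 kg/m.
D = 0.558²/(4π × 82.5 × 0.01668²) = 1.08 m²/day.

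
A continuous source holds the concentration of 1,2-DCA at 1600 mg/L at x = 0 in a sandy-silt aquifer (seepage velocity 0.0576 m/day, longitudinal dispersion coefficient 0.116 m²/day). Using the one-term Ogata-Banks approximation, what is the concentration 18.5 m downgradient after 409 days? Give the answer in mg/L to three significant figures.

1120 mg/L

For a continuous step input, C/C₀ ≈ ½·erfc((x−vt)/(2√(Dt))).
vt = 0.0576 × 409 = 23.5584 m and 2√(Dt) = 2√(0.116 × 409) = 13.78 m.
Argument (x−vt)/(2√(Dt)) = (18.5 − 23.5584)/13.78 = -0.3671; ½·erfc(-0.3671) = 0.6982.
C = 1600 × 0.6982 = 1120 mg/L.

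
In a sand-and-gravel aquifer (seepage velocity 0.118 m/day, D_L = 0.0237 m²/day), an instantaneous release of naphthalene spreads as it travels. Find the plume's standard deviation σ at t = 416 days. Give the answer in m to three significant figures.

Dispersive spreading gives a Gaussian with σ² = 2Dt; advection only shifts the center.
σ = √(2 × 0.0237 × 416) = 4.44 m.

4.44 m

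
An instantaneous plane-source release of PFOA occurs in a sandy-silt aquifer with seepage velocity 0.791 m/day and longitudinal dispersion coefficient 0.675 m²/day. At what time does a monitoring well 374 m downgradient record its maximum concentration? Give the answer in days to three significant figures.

For the 1D instantaneous-source solution, setting ∂C/∂t = 0 at fixed x gives v²t² + 2Dt − x² = 0, so t = (√(D² + v²x²) − D)/v².
√(D² + v²x²) = √(0.675² + 0.791² × 374²) = 295.8; v² = 0.625681.
t = (295.8 − 0.675)/0.625681 = 472 days (vs. the pure-advection estimate x/v = 473 d).

472 days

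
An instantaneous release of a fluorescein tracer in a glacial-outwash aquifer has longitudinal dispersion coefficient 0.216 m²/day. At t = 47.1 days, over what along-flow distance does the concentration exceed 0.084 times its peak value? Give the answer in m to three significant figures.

20.1 m

The plume is Gaussian with σ = √(2Dt) = √(2 × 0.216 × 47.1) = 4.511 m.
C/C_peak = exp(−Δx²/(2σ²)) = 0.084 ⇒ Δx = σ·√(−2 ln 0.084) = 4.511 × 2.226 = 10.04 m.
Width = 2Δx = 20.1 m.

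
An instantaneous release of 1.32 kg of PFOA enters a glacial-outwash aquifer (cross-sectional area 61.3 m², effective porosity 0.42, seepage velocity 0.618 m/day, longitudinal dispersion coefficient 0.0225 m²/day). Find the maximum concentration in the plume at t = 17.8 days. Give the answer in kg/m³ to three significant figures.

The peak of an instantaneous 1D plume sits at x = vt; there the Gaussian factor is 1 and C_max = M/(n_e·A·√(4πDt)), where n_e·A is the pore area the mass is dissolved in.
√(4πDt) = √(4π × 0.0225 × 17.8) = 2.243 m, so C_max = 1.32/(0.42 × 61.3 × 2.243) = 0.0229 kg/m³.

0.0229 kg/m³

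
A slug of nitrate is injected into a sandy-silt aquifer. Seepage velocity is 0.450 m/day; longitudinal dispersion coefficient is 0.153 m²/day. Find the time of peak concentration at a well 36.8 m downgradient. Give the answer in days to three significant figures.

81.0 days

For the 1D instantaneous-source solution, setting ∂C/∂t = 0 at fixed x gives v²t² + 2Dt − x² = 0, so t = (√(D² + v²x²) − D)/v².
√(D² + v²x²) = √(0.153² + 0.450² × 36.8²) = 16.56; v² = 0.2025.
t = (16.56 − 0.153)/0.2025 = 81.0 days (vs. the pure-advection estimate x/v = 81.8 d).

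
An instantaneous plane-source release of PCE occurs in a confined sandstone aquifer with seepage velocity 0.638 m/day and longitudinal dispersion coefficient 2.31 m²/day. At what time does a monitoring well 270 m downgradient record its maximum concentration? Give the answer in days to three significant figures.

418 days

For the 1D instantaneous-source solution, setting ∂C/∂t = 0 at fixed x gives v²t² + 2Dt − x² = 0, so t = (√(D² + v²x²) − D)/v².
√(D² + v²x²) = √(2.31² + 0.638² × 270²) = 172.3; v² = 0.407044.
t = (172.3 − 2.31)/0.407044 = 418 days (vs. the pure-advection estimate x/v = 423 d).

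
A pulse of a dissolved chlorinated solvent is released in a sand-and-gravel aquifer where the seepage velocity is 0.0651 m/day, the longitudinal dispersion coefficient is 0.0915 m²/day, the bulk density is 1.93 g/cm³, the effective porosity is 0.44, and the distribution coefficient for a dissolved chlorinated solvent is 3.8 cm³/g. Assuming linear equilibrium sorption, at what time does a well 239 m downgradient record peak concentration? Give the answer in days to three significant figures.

64500 days

Retardation factor R = 1 + ρ_b·K_d/n = 1 + 1.93 × 3.8/0.44 = 17.67.
Sorption retards both mechanisms: v_R = v/R = 0.003684 m/day, D_R = D/R = 0.005178 m²/day.
Peak time from v_R²t² + 2D_R t − x² = 0: t = (√(D_R² + v_R²x²) − D_R)/v_R².
√(D_R² + v_R²x²) = √(0.005178² + 0.003684² × 239²) = 0.8805; v_R² = 1.357e-05.
t = (0.8805 − 0.005178)/1.357e-05 = 64500 days.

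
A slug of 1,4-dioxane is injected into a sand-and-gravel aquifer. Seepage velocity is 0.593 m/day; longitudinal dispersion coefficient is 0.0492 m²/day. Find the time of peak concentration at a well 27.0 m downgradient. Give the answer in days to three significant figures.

45.4 days

For the 1D instantaneous-source solution, setting ∂C/∂t = 0 at fixed x gives v²t² + 2Dt − x² = 0, so t = (√(D² + v²x²) − D)/v².
√(D² + v²x²) = √(0.0492² + 0.593² × 27.0²) = 16.01; v² = 0.351649.
t = (16.01 − 0.0492)/0.351649 = 45.4 days (vs. the pure-advection estimate x/v = 45.5 d).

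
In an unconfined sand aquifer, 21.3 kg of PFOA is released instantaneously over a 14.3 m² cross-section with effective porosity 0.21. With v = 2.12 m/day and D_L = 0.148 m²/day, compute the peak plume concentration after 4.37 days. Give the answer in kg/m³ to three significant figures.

2.49 kg/m³

The peak of an instantaneous 1D plume sits at x = vt; there the Gaussian factor is 1 and C_max = M/(n_e·A·√(4πDt)), where n_e·A is the pore area the mass is dissolved in.
√(4πDt) = √(4π × 0.148 × 4.37) = 2.851 m, so C_max = 21.3/(0.21 × 14.3 × 2.851) = 2.49 kg/m³.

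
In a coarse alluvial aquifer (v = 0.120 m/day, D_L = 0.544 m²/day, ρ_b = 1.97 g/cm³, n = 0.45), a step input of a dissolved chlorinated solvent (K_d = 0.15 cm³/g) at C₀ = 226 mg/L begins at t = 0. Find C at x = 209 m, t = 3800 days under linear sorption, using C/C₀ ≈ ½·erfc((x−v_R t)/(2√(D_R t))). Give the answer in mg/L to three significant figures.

Retardation factor R = 1 + ρ_b·K_d/n = 1 + 1.97 × 0.15/0.45 = 1.657.
Sorption retards both mechanisms: v_R = v/R = 0.07242 m/day, D_R = D/R = 0.3283 m²/day.
v_R·t = 0.07242 × 3800 = 275.196 m; 2√(D_R t) = 70.64 m; argument = (209 − 275.196)/70.64 = -0.9371.
C = C₀ × ½·erfc(-0.9371) = 226 × 0.9075 = 205 mg/L.

205 mg/L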